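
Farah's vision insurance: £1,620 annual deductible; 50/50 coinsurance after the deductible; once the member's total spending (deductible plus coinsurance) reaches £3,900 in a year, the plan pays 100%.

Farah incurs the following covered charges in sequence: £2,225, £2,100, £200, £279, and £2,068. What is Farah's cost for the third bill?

£100

Claim 1 — £2,225: deductible takes £1,620, £605 remains; coinsurance £605 × 50% = £302.50. Member pays £1,922.50; OOP now £1,922.50.
Claim 2 — £2,100: deductible met; 50% of £2,100 = £1,050. Member owes £1,050 (running OOP £2,972.50).
Claim 3 — £200: 50% coinsurance on £200 = £100. Cost to member: £100. OOP to date £3,072.50.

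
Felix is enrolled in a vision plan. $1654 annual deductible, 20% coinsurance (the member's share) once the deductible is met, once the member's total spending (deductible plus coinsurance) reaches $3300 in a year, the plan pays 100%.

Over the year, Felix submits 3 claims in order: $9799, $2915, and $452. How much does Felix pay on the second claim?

$17

#1 ($9799): deductible takes $1654, $8145 remains; coinsurance $8145 × 20% = $1629. Cost to member: $3283. OOP to date $3283.
#2 ($2915): deductible already satisfied, so member's share is 20% × $2915 = $583. OOP would hit $3866 > $3300, so the cap limits the member to $3300 − $3283 = $17.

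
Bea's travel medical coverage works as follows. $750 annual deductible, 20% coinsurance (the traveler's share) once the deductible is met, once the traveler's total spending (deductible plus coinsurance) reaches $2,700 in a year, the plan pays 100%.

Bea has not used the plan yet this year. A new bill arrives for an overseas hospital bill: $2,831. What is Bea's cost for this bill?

The full $750 deductible is still open; $750 of this bill applies to it.
That leaves $2,831 − $750 = $2,081 for coinsurance.
20% of $2,081 = $416.20 falls to the traveler.
Traveler responsibility before any cap: $750 + $416.20 = $1,166.20.
Cumulative spending $0 + $1,166.20 = $1,166.20 stays under the $2,700 maximum.

$1,166.20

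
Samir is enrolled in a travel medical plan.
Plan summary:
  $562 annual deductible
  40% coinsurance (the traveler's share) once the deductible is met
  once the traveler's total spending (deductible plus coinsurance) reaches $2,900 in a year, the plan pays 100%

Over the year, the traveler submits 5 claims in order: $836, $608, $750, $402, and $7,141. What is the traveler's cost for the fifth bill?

$1,524.40

Bill 1, $836: $562 to deductible, leaving $274; traveler's 40% is $109.60. Cost to traveler: $671.60. OOP to date $671.60.
Bill 2, $608: deductible already satisfied, so traveler's share is 40% × $608 = $243.20. Traveler pays $243.20; OOP now $914.80.
Bill 3, $750: deductible already satisfied, so traveler's share is 40% × $750 = $300. Cost to traveler: $300. OOP to date $1,214.80.
Bill 4, $402: 40% coinsurance on $402 = $160.80. Traveler pays $160.80; OOP now $1,375.60.
Bill 5, $7,141: 40% coinsurance on $7,141 = $2,856.40. OOP would hit $4,232 > $2,900, so the cap limits the traveler to $2,900 − $1,375.60 = $1,524.40.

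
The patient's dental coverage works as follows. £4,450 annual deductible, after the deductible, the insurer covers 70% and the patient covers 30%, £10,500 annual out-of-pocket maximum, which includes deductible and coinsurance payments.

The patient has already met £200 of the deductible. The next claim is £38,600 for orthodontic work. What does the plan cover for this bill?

£200 of the £4,450 deductible is already met, leaving £4,250.
After the £4,250 deductible portion, £38,600 − £4,250 = £34,350 is subject to coinsurance.
Patient's 30% share of £34,350 is £10,305.
So the patient owes £4,250 + £10,305 = £14,555 before any cap.
That would bring total out-of-pocket to £14,755, past the £10,500 cap. The patient is capped at £10,500 − £200 = £10,300 on this claim.
The insurer covers the remainder: £38,600 − £10,300 = £28,300.

£28,300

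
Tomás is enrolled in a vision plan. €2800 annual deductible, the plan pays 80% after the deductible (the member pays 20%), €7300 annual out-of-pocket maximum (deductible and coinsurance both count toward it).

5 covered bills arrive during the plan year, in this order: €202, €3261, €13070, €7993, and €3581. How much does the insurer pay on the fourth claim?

€6394.40

#1 (€202): all of it applies to the deductible. Member owes €202 (running OOP €202). Insurer: €202 − €202 = €0.
#2 (€3261): €2598 to deductible, leaving €663; member's 20% is €132.60. Member pays €2730.60; OOP now €2932.60. Insurer: €3261 − €2730.60 = €530.40.
#3 (€13070): 20% coinsurance on €13070 = €2614. Member pays €2614; OOP now €5546.60. Insurer: €13070 − €2614 = €10456.
#4 (€7993): deductible already satisfied, so member's share is 20% × €7993 = €1598.60. Cost to member: €1598.60. OOP to date €7145.20. Insurer: €7993 − €1598.60 = €6394.40.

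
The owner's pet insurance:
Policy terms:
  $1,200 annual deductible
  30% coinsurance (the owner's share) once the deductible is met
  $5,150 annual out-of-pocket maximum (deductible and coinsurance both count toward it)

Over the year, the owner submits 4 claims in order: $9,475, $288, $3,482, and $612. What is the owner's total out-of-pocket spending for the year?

$4,997.10

Claim 1 — $9,475: $1,200 to deductible, leaving $8,275; 30% of $8,275 = $2,482.50. Owner owes $3,682.50 (running OOP $3,682.50).
Claim 2 — $288: deductible met; 30% of $288 = $86.40. Owner pays $86.40; OOP now $3,768.90.
Claim 3 — $3,482: 30% coinsurance on $3,482 = $1,044.60. Cost to owner: $1,044.60. OOP to date $4,813.50.
Claim 4 — $612: deductible already satisfied, so owner's share is 30% × $612 = $183.60. Owner pays $183.60; OOP now $4,997.10.
Total paid by the owner: $3,682.50 + $86.40 + $1,044.60 + $183.60 = $4,997.10.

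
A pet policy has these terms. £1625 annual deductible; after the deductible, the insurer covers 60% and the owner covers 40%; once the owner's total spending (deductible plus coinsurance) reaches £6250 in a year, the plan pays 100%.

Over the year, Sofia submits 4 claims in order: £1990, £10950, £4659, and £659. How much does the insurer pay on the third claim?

£4560

#1 (£1990): deductible takes £1625, £365 remains; coinsurance £365 × 40% = £146. Cost to owner: £1771. OOP to date £1771. Plan pays £1990 − £1771 = £219.
#2 (£10950): 40% coinsurance on £10950 = £4380. Owner owes £4380 (running OOP £6151). Plan pays £10950 − £4380 = £6570.
#3 (£4659): deductible already satisfied, so owner's share is 40% × £4659 = £1863.60. OOP would hit £8014.60 > £6250, so the cap limits the owner to £6250 − £6151 = £99. Insurer: £4659 − £99 = £4560.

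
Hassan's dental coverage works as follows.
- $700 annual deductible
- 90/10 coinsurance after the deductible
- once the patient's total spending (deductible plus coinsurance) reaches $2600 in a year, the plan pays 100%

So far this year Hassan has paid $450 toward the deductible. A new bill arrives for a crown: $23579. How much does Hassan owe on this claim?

Deductible still to meet: $700 − $450 = $250.
After the $250 deductible portion, $23579 − $250 = $23329 is subject to coinsurance.
Coinsurance: $23329 × 10% = $2332.90.
Patient responsibility before any cap: $250 + $2332.90 = $2582.90.
Year-to-date out-of-pocket would reach $450 + $2582.90 = $3032.90, above the $2600 maximum, so the patient pays only $2600 − $450 = $2150.

$2150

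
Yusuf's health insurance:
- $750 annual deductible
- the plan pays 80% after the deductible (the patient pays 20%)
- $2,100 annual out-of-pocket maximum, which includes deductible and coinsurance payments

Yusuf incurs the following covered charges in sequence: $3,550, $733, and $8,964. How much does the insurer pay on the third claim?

Claim 1 ($3,550): deductible takes $750, $2,800 remains; coinsurance $2,800 × 20% = $560. Patient owes $1,310 (running OOP $1,310). Plan pays $3,550 − $1,310 = $2,240.
Claim 2 ($733): deductible already satisfied, so patient's share is 20% × $733 = $146.60. Cost to patient: $146.60. OOP to date $1,456.60. Plan pays $733 − $146.60 = $586.40.
Claim 3 ($8,964): 20% coinsurance on $8,964 = $1,792.80. OOP would hit $3,249.40 > $2,100, so the cap limits the patient to $2,100 − $1,456.60 = $643.40. Insurer: $8,964 − $643.40 = $8,320.60.

$8,320.60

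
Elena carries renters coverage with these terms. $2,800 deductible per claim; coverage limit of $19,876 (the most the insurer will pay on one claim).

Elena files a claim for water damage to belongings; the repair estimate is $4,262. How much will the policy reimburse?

Less the $2,800 deductible: $4,262 − $2,800 = $1,462.
$1,462 ≤ $19,876, so the limit doesn't bind; insurer pays $1,462.

$1,462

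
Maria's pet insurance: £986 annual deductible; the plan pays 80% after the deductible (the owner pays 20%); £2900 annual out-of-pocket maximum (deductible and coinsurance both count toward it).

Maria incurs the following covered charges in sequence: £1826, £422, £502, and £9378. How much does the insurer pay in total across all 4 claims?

£9228

#1 (£1826): deductible takes £986, £840 remains; owner's 20% is £168. Owner pays £1154; OOP now £1154. Plan pays £1826 − £1154 = £672.
#2 (£422): 20% coinsurance on £422 = £84.40. Owner owes £84.40 (running OOP £1238.40). Insurer: £422 − £84.40 = £337.60.
#3 (£502): 20% coinsurance on £502 = £100.40. Cost to owner: £100.40. OOP to date £1338.80. Plan pays £502 − £100.40 = £401.60.
#4 (£9378): deductible met; 20% of £9378 = £1875.60. OOP would hit £3214.40 > £2900, so the cap limits the owner to £2900 − £1338.80 = £1561.20. Plan pays £9378 − £1561.20 = £7816.80.
Insurer total = bills − owner's total = £12128 − £2900 = £9228.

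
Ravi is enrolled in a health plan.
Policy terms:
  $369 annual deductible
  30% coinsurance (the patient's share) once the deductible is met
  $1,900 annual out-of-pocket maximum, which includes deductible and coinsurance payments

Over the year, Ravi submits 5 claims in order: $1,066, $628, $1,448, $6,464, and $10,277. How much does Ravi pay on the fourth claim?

Claim 1 — $1,066: $369 to deductible, leaving $697; coinsurance $697 × 30% = $209.10. Cost to patient: $578.10. OOP to date $578.10.
Claim 2 — $628: deductible met; 30% of $628 = $188.40. Cost to patient: $188.40. OOP to date $766.50.
Claim 3 — $1,448: 30% coinsurance on $1,448 = $434.40. Patient owes $434.40 (running OOP $1,200.90).
Claim 4 — $6,464: 30% coinsurance on $6,464 = $1,939.20. Adding that to $1,200.90 gives $3,140.10, past the $1,900 cap; patient pays only $1,900 − $1,200.90 = $699.10.

$699.10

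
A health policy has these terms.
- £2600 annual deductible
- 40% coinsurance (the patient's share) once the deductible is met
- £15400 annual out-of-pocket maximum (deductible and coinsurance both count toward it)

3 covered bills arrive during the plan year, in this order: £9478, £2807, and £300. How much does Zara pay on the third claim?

Bill 1, £9478: £2600 to deductible, leaving £6878; patient's 40% is £2751.20. Cost to patient: £5351.20. OOP to date £5351.20.
Bill 2, £2807: deductible already satisfied, so patient's share is 40% × £2807 = £1122.80. Patient owes £1122.80 (running OOP £6474).
Bill 3, £300: 40% coinsurance on £300 = £120. Patient owes £120 (running OOP £6594).

£120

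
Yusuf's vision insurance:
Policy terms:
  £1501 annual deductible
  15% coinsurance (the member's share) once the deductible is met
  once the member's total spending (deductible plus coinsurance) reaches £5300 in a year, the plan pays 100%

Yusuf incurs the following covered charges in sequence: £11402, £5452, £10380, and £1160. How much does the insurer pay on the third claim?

Claim 1 — £11402: £1501 to deductible, leaving £9901; member's 15% is £1485.15. Member pays £2986.15; OOP now £2986.15. Insurer: £11402 − £2986.15 = £8415.85.
Claim 2 — £5452: deductible met; 15% of £5452 = £817.80. Member pays £817.80; OOP now £3803.95. Insurer: £5452 − £817.80 = £4634.20.
Claim 3 — £10380: deductible already satisfied, so member's share is 15% × £10380 = £1557. That would push OOP to £5360.95, over the £5300 cap, so member pays £5300 − £3803.95 = £1496.05. Plan pays £10380 − £1496.05 = £8883.95.

£8883.95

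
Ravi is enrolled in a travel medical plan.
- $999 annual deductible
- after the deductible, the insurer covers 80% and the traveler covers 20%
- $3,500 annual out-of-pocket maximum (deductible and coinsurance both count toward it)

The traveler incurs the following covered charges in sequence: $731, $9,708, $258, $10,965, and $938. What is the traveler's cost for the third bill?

$51.60

Claim 1 ($731): entire amount goes to the deductible. Traveler owes $731 (running OOP $731).
Claim 2 ($9,708): $268 finishes the deductible; $9,440 goes to coinsurance; coinsurance $9,440 × 20% = $1,888. Traveler pays $2,156; OOP now $2,887.
Claim 3 ($258): 20% coinsurance on $258 = $51.60. Cost to traveler: $51.60. OOP to date $2,938.60.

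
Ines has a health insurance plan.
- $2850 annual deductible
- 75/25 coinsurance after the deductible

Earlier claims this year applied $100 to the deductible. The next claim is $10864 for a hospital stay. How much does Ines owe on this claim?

Deductible still to meet: $2850 − $100 = $2750.
The remaining $8114 (= $10864 − $2750) moves to coinsurance.
Patient's 25% share of $8114 is $2028.50.
That puts the patient's cost at $2750 + $2028.50 = $4778.50.

$4778.50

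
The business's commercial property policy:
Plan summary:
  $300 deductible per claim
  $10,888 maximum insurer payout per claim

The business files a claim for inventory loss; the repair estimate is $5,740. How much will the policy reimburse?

$5,440

Subtract the deductible: $5,740 − $300 = $5,440.
That's under the $10,888 cap, so the insurer reimburses the full $5,440.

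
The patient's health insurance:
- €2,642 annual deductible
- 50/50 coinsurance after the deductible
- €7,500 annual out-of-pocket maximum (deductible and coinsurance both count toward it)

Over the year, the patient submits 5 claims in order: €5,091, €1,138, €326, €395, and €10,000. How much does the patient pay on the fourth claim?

€197.50

Bill 1, €5,091: €2,642 finishes the deductible; €2,449 goes to coinsurance; coinsurance €2,449 × 50% = €1,224.50. Patient owes €3,866.50 (running OOP €3,866.50).
Bill 2, €1,138: deductible met; 50% of €1,138 = €569. Cost to patient: €569. OOP to date €4,435.50.
Bill 3, €326: 50% coinsurance on €326 = €163. Patient owes €163 (running OOP €4,598.50).
Bill 4, €395: deductible already satisfied, so patient's share is 50% × €395 = €197.50. Patient pays €197.50; OOP now €4,796.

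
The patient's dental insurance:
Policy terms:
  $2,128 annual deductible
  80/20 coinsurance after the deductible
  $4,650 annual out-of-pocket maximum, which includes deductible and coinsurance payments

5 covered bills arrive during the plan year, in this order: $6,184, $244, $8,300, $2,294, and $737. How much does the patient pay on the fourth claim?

$2

Claim 1 ($6,184): deductible takes $2,128, $4,056 remains; patient's 20% is $811.20. Patient pays $2,939.20; OOP now $2,939.20.
Claim 2 ($244): deductible already satisfied, so patient's share is 20% × $244 = $48.80. Cost to patient: $48.80. OOP to date $2,988.
Claim 3 ($8,300): deductible already satisfied, so patient's share is 20% × $8,300 = $1,660. Patient pays $1,660; OOP now $4,648.
Claim 4 ($2,294): 20% coinsurance on $2,294 = $458.80. That would push OOP to $5,106.80, over the $4,650 cap, so patient pays $4,650 − $4,648 = $2.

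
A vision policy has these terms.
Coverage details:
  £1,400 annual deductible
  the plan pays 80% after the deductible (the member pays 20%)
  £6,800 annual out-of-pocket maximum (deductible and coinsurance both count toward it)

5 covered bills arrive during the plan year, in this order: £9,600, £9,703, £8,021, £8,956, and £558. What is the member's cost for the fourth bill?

Claim 1 (£9,600): deductible takes £1,400, £8,200 remains; member's 20% is £1,640. Member pays £3,040; OOP now £3,040.
Claim 2 (£9,703): deductible met; 20% of £9,703 = £1,940.60. Cost to member: £1,940.60. OOP to date £4,980.60.
Claim 3 (£8,021): deductible already satisfied, so member's share is 20% × £8,021 = £1,604.20. Cost to member: £1,604.20. OOP to date £6,584.80.
Claim 4 (£8,956): deductible already satisfied, so member's share is 20% × £8,956 = £1,791.20. That would push OOP to £8,376, over the £6,800 cap, so member pays £6,800 − £6,584.80 = £215.20.

£215.20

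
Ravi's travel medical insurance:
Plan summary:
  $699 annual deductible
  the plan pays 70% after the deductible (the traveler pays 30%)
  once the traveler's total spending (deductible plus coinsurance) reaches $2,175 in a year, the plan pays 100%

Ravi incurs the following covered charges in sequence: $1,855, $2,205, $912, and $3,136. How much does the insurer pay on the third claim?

$638.40

Claim 1 — $1,855: $699 to deductible, leaving $1,156; traveler's 30% is $346.80. Cost to traveler: $1,045.80. OOP to date $1,045.80. Plan pays $1,855 − $1,045.80 = $809.20.
Claim 2 — $2,205: deductible met; 30% of $2,205 = $661.50. Cost to traveler: $661.50. OOP to date $1,707.30. Plan pays $2,205 − $661.50 = $1,543.50.
Claim 3 — $912: 30% coinsurance on $912 = $273.60. Cost to traveler: $273.60. OOP to date $1,980.90. Plan pays $912 − $273.60 = $638.40.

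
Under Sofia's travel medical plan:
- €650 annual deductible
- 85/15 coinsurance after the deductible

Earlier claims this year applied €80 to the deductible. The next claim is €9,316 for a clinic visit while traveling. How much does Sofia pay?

€1,881.90

Deductible still to meet: €650 − €80 = €570.
That leaves €9,316 − €570 = €8,746 for coinsurance.
15% of €8,746 = €1,311.90 falls to the traveler.
So the traveler owes €570 + €1,311.90 = €1,881.90.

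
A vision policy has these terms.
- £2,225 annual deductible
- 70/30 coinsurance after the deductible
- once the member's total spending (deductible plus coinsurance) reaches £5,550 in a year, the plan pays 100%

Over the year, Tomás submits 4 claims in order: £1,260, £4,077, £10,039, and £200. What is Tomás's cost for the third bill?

Claim 1 (£1,260): fully absorbed by the deductible. Member owes £1,260 (running OOP £1,260).
Claim 2 (£4,077): £965 to deductible, leaving £3,112; member's 30% is £933.60. Cost to member: £1,898.60. OOP to date £3,158.60.
Claim 3 (£10,039): 30% coinsurance on £10,039 = £3,011.70. OOP would hit £6,170.30 > £5,550, so the cap limits the member to £5,550 − £3,158.60 = £2,391.40.

£2,391.40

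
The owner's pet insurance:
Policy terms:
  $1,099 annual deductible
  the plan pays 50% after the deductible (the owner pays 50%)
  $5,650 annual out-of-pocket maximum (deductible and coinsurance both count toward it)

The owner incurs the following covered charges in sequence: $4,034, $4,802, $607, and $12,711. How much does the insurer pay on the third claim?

#1 ($4,034): $1,099 finishes the deductible; $2,935 goes to coinsurance; owner's 50% is $1,467.50. Owner owes $2,566.50 (running OOP $2,566.50). Insurer: $4,034 − $2,566.50 = $1,467.50.
#2 ($4,802): deductible already satisfied, so owner's share is 50% × $4,802 = $2,401. Owner owes $2,401 (running OOP $4,967.50). Insurer: $4,802 − $2,401 = $2,401.
#3 ($607): 50% coinsurance on $607 = $303.50. Owner owes $303.50 (running OOP $5,271). Plan pays $607 − $303.50 = $303.50.

$303.50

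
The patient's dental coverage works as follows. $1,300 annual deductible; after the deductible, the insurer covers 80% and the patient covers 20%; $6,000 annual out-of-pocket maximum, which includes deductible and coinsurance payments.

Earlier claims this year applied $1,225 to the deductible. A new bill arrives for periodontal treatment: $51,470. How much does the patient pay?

$1,225 of the $1,300 deductible is already met, leaving $75.
After the $75 deductible portion, $51,470 − $75 = $51,395 is subject to coinsurance.
20% of $51,395 = $10,279 falls to the patient.
So the patient owes $75 + $10,279 = $10,354 before any cap.
Year-to-date out-of-pocket would reach $1,225 + $10,354 = $11,579, above the $6,000 maximum, so the patient pays only $6,000 − $1,225 = $4,775.

$4,775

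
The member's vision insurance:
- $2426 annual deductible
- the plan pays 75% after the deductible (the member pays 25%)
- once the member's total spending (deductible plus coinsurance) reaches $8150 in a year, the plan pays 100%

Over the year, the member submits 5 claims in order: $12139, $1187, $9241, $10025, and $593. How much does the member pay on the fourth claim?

Claim 1 — $12139: deductible takes $2426, $9713 remains; coinsurance $9713 × 25% = $2428.25. Member owes $4854.25 (running OOP $4854.25).
Claim 2 — $1187: deductible already satisfied, so member's share is 25% × $1187 = $296.75. Cost to member: $296.75. OOP to date $5151.
Claim 3 — $9241: 25% coinsurance on $9241 = $2310.25. Member owes $2310.25 (running OOP $7461.25).
Claim 4 — $10025: deductible already satisfied, so member's share is 25% × $10025 = $2506.25. That would push OOP to $9967.50, over the $8150 cap, so member pays $8150 − $7461.25 = $688.75.

$688.75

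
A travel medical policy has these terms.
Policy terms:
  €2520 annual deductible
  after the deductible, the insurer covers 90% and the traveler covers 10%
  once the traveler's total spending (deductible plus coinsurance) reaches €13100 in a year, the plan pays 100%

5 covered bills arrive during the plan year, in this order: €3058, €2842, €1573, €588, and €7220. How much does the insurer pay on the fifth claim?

Claim 1 (€3058): €2520 to deductible, leaving €538; 10% of €538 = €53.80. Traveler pays €2573.80; OOP now €2573.80. Insurer: €3058 − €2573.80 = €484.20.
Claim 2 (€2842): deductible met; 10% of €2842 = €284.20. Traveler pays €284.20; OOP now €2858. Insurer: €2842 − €284.20 = €2557.80.
Claim 3 (€1573): deductible met; 10% of €1573 = €157.30. Cost to traveler: €157.30. OOP to date €3015.30. Insurer: €1573 − €157.30 = €1415.70.
Claim 4 (€588): 10% coinsurance on €588 = €58.80. Traveler pays €58.80; OOP now €3074.10. Insurer: €588 − €58.80 = €529.20.
Claim 5 (€7220): deductible met; 10% of €7220 = €722. Traveler owes €722 (running OOP €3796.10). Plan pays €7220 − €722 = €6498.

€6498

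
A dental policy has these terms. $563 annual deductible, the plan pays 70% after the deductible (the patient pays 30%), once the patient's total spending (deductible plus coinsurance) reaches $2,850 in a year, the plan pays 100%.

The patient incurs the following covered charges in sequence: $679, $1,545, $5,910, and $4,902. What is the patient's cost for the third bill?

#1 ($679): $563 to deductible, leaving $116; 30% of $116 = $34.80. Patient pays $597.80; OOP now $597.80.
#2 ($1,545): deductible already satisfied, so patient's share is 30% × $1,545 = $463.50. Cost to patient: $463.50. OOP to date $1,061.30.
#3 ($5,910): deductible met; 30% of $5,910 = $1,773. Patient owes $1,773 (running OOP $2,834.30).

$1,773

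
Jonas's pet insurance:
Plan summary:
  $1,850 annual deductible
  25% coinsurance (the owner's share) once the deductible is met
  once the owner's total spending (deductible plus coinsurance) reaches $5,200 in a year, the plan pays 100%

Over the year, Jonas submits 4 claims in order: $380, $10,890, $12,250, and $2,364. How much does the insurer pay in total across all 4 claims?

$20,684

Claim 1 ($380): all of it applies to the deductible. Cost to owner: $380. OOP to date $380. Insurer: $380 − $380 = $0.
Claim 2 ($10,890): $1,470 to deductible, leaving $9,420; owner's 25% is $2,355. Cost to owner: $3,825. OOP to date $4,205. Insurer: $10,890 − $3,825 = $7,065.
Claim 3 ($12,250): 25% coinsurance on $12,250 = $3,062.50. That would push OOP to $7,267.50, over the $5,200 cap, so owner pays $5,200 − $4,205 = $995. Insurer: $12,250 − $995 = $11,255.
Claim 4 ($2,364): deductible already satisfied, so owner's share is 25% × $2,364 = $591. Adding that to $5,200 gives $5,791, past the $5,200 cap; owner pays only $5,200 − $5,200 = $0. Plan pays $2,364 − $0 = $2,364.
Insurer total = bills − owner's total = $25,884 − $5,200 = $20,684.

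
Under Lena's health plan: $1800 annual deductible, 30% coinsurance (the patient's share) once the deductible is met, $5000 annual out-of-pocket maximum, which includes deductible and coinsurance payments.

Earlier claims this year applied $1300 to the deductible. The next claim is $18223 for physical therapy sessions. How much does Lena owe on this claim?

$3700

Remaining deductible: $1800 − $1300 = $500.
After the $500 deductible portion, $18223 − $500 = $17723 is subject to coinsurance.
Coinsurance: $17723 × 30% = $5316.90.
Patient responsibility before any cap: $500 + $5316.90 = $5816.90.
Adding $5816.90 to the $1300 already spent would give $7116.90, which exceeds the $5000 cap; the patient pays just $5000 − $1300 = $3700.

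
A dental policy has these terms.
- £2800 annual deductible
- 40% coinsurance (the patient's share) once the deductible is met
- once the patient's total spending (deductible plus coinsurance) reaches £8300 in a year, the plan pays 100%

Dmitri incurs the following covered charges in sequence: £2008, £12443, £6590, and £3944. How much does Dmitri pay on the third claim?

Claim 1 — £2008: fully absorbed by the deductible. Patient owes £2008 (running OOP £2008).
Claim 2 — £12443: £792 finishes the deductible; £11651 goes to coinsurance; patient's 40% is £4660.40. Cost to patient: £5452.40. OOP to date £7460.40.
Claim 3 — £6590: deductible met; 40% of £6590 = £2636. That would push OOP to £10096.40, over the £8300 cap, so patient pays £8300 − £7460.40 = £839.60.

£839.60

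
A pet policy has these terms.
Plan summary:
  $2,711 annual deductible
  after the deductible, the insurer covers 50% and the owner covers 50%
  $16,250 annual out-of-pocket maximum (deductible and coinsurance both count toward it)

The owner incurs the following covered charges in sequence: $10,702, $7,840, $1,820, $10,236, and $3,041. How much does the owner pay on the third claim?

#1 ($10,702): deductible takes $2,711, $7,991 remains; 50% of $7,991 = $3,995.50. Owner owes $6,706.50 (running OOP $6,706.50).
#2 ($7,840): deductible met; 50% of $7,840 = $3,920. Cost to owner: $3,920. OOP to date $10,626.50.
#3 ($1,820): deductible met; 50% of $1,820 = $910. Owner owes $910 (running OOP $11,536.50).

$910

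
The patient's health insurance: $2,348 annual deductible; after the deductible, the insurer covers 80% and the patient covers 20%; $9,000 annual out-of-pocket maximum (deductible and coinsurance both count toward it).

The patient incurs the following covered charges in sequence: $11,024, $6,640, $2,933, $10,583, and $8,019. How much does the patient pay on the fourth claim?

Bill 1, $11,024: $2,348 to deductible, leaving $8,676; coinsurance $8,676 × 20% = $1,735.20. Patient owes $4,083.20 (running OOP $4,083.20).
Bill 2, $6,640: 20% coinsurance on $6,640 = $1,328. Cost to patient: $1,328. OOP to date $5,411.20.
Bill 3, $2,933: 20% coinsurance on $2,933 = $586.60. Patient pays $586.60; OOP now $5,997.80.
Bill 4, $10,583: deductible met; 20% of $10,583 = $2,116.60. Patient owes $2,116.60 (running OOP $8,114.40).

$2,116.60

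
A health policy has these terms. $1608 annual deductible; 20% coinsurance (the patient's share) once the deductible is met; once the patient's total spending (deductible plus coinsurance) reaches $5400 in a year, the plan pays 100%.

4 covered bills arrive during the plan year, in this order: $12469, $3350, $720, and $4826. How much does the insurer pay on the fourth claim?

$4020.20

Bill 1, $12469: deductible takes $1608, $10861 remains; coinsurance $10861 × 20% = $2172.20. Cost to patient: $3780.20. OOP to date $3780.20. Plan pays $12469 − $3780.20 = $8688.80.
Bill 2, $3350: 20% coinsurance on $3350 = $670. Patient pays $670; OOP now $4450.20. Plan pays $3350 − $670 = $2680.
Bill 3, $720: deductible met; 20% of $720 = $144. Patient owes $144 (running OOP $4594.20). Insurer: $720 − $144 = $576.
Bill 4, $4826: 20% coinsurance on $4826 = $965.20. OOP would hit $5559.40 > $5400, so the cap limits the patient to $5400 − $4594.20 = $805.80. Plan pays $4826 − $805.80 = $4020.20.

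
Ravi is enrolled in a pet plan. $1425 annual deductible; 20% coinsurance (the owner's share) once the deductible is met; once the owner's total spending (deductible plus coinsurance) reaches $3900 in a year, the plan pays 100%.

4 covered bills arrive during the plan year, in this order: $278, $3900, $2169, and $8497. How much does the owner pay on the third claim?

Claim 1 ($278): entire amount goes to the deductible. Owner owes $278 (running OOP $278).
Claim 2 ($3900): $1147 finishes the deductible; $2753 goes to coinsurance; owner's 20% is $550.60. Owner owes $1697.60 (running OOP $1975.60).
Claim 3 ($2169): 20% coinsurance on $2169 = $433.80. Cost to owner: $433.80. OOP to date $2409.40.

$433.80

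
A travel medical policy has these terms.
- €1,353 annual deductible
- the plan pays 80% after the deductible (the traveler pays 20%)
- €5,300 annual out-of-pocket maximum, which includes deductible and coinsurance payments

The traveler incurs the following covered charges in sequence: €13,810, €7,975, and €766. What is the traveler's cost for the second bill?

€1,455.60

Claim 1 (€13,810): €1,353 finishes the deductible; €12,457 goes to coinsurance; 20% of €12,457 = €2,491.40. Cost to traveler: €3,844.40. OOP to date €3,844.40.
Claim 2 (€7,975): deductible met; 20% of €7,975 = €1,595. OOP would hit €5,439.40 > €5,300, so the cap limits the traveler to €5,300 − €3,844.40 = €1,455.60.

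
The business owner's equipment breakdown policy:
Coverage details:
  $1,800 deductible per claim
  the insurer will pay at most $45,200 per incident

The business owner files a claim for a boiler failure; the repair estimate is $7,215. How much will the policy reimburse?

Less the $1,800 deductible: $7,215 − $1,800 = $5,415.
That's under the $45,200 cap, so the insurer reimburses the full $5,415.

$5,415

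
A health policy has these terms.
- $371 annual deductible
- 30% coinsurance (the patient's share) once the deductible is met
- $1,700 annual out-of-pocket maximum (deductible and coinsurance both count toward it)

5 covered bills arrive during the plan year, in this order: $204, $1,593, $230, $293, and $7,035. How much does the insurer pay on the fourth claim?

$205.10

Claim 1 — $204: fully absorbed by the deductible. Patient owes $204 (running OOP $204). Plan pays $204 − $204 = $0.
Claim 2 — $1,593: $167 finishes the deductible; $1,426 goes to coinsurance; 30% of $1,426 = $427.80. Patient owes $594.80 (running OOP $798.80). Plan pays $1,593 − $594.80 = $998.20.
Claim 3 — $230: deductible met; 30% of $230 = $69. Patient owes $69 (running OOP $867.80). Plan pays $230 − $69 = $161.
Claim 4 — $293: deductible already satisfied, so patient's share is 30% × $293 = $87.90. Patient pays $87.90; OOP now $955.70. Insurer: $293 − $87.90 = $205.10.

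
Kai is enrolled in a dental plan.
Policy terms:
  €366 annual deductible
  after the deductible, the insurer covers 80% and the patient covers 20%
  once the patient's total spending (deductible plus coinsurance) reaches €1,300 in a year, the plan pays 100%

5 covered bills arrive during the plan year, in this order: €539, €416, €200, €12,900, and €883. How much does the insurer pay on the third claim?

€160

Claim 1 (€539): €366 to deductible, leaving €173; patient's 20% is €34.60. Patient pays €400.60; OOP now €400.60. Plan pays €539 − €400.60 = €138.40.
Claim 2 (€416): 20% coinsurance on €416 = €83.20. Patient owes €83.20 (running OOP €483.80). Insurer: €416 − €83.20 = €332.80.
Claim 3 (€200): deductible met; 20% of €200 = €40. Cost to patient: €40. OOP to date €523.80. Plan pays €200 − €40 = €160.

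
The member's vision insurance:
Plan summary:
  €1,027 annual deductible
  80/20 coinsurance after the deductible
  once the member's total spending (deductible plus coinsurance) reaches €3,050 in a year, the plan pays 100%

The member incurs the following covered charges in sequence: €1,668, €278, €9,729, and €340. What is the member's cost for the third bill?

Claim 1 — €1,668: €1,027 finishes the deductible; €641 goes to coinsurance; coinsurance €641 × 20% = €128.20. Cost to member: €1,155.20. OOP to date €1,155.20.
Claim 2 — €278: deductible met; 20% of €278 = €55.60. Member owes €55.60 (running OOP €1,210.80).
Claim 3 — €9,729: 20% coinsurance on €9,729 = €1,945.80. OOP would hit €3,156.60 > €3,050, so the cap limits the member to €3,050 − €1,210.80 = €1,839.20.

€1,839.20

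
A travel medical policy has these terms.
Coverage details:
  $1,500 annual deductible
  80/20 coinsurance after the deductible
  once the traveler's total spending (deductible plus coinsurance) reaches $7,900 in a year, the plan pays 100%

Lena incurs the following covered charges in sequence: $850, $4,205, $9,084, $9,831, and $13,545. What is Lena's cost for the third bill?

#1 ($850): entire amount goes to the deductible. Traveler owes $850 (running OOP $850).
#2 ($4,205): $650 finishes the deductible; $3,555 goes to coinsurance; traveler's 20% is $711. Traveler owes $1,361 (running OOP $2,211).
#3 ($9,084): deductible met; 20% of $9,084 = $1,816.80. Traveler owes $1,816.80 (running OOP $4,027.80).

$1,816.80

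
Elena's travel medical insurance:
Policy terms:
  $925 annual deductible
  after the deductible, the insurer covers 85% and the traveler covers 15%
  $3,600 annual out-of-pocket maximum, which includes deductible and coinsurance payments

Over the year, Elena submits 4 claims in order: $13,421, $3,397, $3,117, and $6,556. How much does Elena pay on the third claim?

$291.05

Claim 1 — $13,421: deductible takes $925, $12,496 remains; traveler's 15% is $1,874.40. Traveler pays $2,799.40; OOP now $2,799.40.
Claim 2 — $3,397: deductible met; 15% of $3,397 = $509.55. Cost to traveler: $509.55. OOP to date $3,308.95.
Claim 3 — $3,117: deductible met; 15% of $3,117 = $467.55. That would push OOP to $3,776.50, over the $3,600 cap, so traveler pays $3,600 − $3,308.95 = $291.05.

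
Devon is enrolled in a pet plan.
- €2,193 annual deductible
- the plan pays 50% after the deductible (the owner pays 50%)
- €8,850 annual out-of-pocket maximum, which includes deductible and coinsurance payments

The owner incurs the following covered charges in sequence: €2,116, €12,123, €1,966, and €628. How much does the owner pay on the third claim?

Bill 1, €2,116: fully absorbed by the deductible. Owner owes €2,116 (running OOP €2,116).
Bill 2, €12,123: €77 finishes the deductible; €12,046 goes to coinsurance; 50% of €12,046 = €6,023. Cost to owner: €6,100. OOP to date €8,216.
Bill 3, €1,966: 50% coinsurance on €1,966 = €983. That would push OOP to €9,199, over the €8,850 cap, so owner pays €8,850 − €8,216 = €634.

€634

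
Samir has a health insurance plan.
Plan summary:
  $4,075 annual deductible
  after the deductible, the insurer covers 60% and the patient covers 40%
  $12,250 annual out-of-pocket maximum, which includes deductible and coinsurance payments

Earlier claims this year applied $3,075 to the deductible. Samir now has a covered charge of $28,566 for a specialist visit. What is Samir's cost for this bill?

$9,175

$3,075 of the $4,075 deductible is already met, leaving $1,000.
The remaining $27,566 (= $28,566 − $1,000) moves to coinsurance.
40% of $27,566 = $11,026.40 falls to the patient.
That puts the patient's cost at $1,000 + $11,026.40 = $12,026.40 before any cap.
Year-to-date out-of-pocket would reach $3,075 + $12,026.40 = $15,101.40, above the $12,250 maximum, so the patient pays only $12,250 − $3,075 = $9,175.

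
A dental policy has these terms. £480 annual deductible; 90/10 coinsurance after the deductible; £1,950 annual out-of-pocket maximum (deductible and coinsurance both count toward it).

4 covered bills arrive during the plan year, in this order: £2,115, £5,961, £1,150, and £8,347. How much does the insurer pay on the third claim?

Claim 1 (£2,115): £480 to deductible, leaving £1,635; 10% of £1,635 = £163.50. Patient pays £643.50; OOP now £643.50. Plan pays £2,115 − £643.50 = £1,471.50.
Claim 2 (£5,961): deductible already satisfied, so patient's share is 10% × £5,961 = £596.10. Patient owes £596.10 (running OOP £1,239.60). Insurer: £5,961 − £596.10 = £5,364.90.
Claim 3 (£1,150): 10% coinsurance on £1,150 = £115. Patient owes £115 (running OOP £1,354.60). Plan pays £1,150 − £115 = £1,035.

£1,035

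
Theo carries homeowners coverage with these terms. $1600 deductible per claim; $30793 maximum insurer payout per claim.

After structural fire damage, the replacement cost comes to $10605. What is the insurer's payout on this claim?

Subtract the deductible: $10605 − $1600 = $9005.
$9005 ≤ $30793, so the limit doesn't bind; insurer pays $9005.

$9005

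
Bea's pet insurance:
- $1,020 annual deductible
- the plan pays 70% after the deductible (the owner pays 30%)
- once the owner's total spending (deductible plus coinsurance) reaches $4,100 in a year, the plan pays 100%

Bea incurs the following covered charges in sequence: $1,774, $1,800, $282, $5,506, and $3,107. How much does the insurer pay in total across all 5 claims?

$8,369

Claim 1 — $1,774: $1,020 finishes the deductible; $754 goes to coinsurance; 30% of $754 = $226.20. Owner pays $1,246.20; OOP now $1,246.20. Plan pays $1,774 − $1,246.20 = $527.80.
Claim 2 — $1,800: deductible already satisfied, so owner's share is 30% × $1,800 = $540. Cost to owner: $540. OOP to date $1,786.20. Insurer: $1,800 − $540 = $1,260.
Claim 3 — $282: deductible already satisfied, so owner's share is 30% × $282 = $84.60. Cost to owner: $84.60. OOP to date $1,870.80. Plan pays $282 − $84.60 = $197.40.
Claim 4 — $5,506: deductible met; 30% of $5,506 = $1,651.80. Cost to owner: $1,651.80. OOP to date $3,522.60. Plan pays $5,506 − $1,651.80 = $3,854.20.
Claim 5 — $3,107: 30% coinsurance on $3,107 = $932.10. OOP would hit $4,454.70 > $4,100, so the cap limits the owner to $4,100 − $3,522.60 = $577.40. Insurer: $3,107 − $577.40 = $2,529.60.
Insurer total: $527.80 + $1,260 + $197.40 + $3,854.20 + $2,529.60 = $8,369.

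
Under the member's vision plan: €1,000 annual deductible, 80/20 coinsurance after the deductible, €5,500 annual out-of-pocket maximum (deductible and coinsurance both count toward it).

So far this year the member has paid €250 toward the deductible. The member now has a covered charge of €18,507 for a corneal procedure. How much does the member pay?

€4,301.40

Deductible still to meet: €1,000 − €250 = €750.
That leaves €18,507 − €750 = €17,757 for coinsurance.
Member's 20% share of €17,757 is €3,551.40.
That puts the member's cost at €750 + €3,551.40 = €4,301.40 before any cap.
Year-to-date out-of-pocket becomes €250 + €4,301.40 = €4,551.40, still under the €5,500 maximum, so no cap applies.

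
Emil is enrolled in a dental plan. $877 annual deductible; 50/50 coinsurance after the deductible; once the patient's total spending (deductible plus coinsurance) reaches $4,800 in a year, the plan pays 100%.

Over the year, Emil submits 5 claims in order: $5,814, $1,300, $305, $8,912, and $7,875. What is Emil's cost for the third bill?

Claim 1 ($5,814): deductible takes $877, $4,937 remains; coinsurance $4,937 × 50% = $2,468.50. Patient owes $3,345.50 (running OOP $3,345.50).
Claim 2 ($1,300): deductible met; 50% of $1,300 = $650. Cost to patient: $650. OOP to date $3,995.50.
Claim 3 ($305): 50% coinsurance on $305 = $152.50. Patient owes $152.50 (running OOP $4,148).

$152.50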